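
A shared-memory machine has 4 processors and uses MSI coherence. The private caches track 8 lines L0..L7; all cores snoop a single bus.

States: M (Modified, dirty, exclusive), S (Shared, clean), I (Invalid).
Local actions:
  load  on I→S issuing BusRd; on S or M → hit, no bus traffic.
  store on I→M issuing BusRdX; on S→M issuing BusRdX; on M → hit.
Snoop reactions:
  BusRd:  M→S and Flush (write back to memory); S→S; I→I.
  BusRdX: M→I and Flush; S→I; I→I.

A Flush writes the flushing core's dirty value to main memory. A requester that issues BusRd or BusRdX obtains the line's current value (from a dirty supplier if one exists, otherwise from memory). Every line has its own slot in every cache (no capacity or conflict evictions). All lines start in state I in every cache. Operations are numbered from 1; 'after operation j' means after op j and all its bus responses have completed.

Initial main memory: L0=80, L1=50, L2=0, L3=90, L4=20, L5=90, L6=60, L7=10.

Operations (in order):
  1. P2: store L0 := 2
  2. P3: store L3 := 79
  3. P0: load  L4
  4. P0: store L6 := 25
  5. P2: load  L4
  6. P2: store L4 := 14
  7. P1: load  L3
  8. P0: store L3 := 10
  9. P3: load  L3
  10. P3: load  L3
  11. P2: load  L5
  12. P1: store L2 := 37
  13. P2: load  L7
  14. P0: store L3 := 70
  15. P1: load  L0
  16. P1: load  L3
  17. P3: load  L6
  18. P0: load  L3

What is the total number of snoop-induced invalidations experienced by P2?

invalidations = 0

[1] P2: store L0 := 2 | P0:I, P1:I, P2:M(2), P3:I | bus: BusRdX
[2] P3: store L3 := 79 | P0:I, P1:I, P2:I, P3:M(79) | bus: BusRdX
[3] P0: load  L4 | P0:S(20), P1:I, P2:I, P3:I | bus: BusRd
[4] P0: store L6 := 25 | P0:M(25), P1:I, P2:I, P3:I | bus: BusRdX
[5] P2: load  L4 | P0:S(20), P1:I, P2:S(20), P3:I | bus: BusRd
[6] P2: store L4 := 14 | P0:I, P1:I, P2:M(14), P3:I | bus: BusRdX
[7] P1: load  L3 | P0:I, P1:S(79), P2:I, P3:S(79) | bus: BusRd,Flush
[8] P0: store L3 := 10 | P0:M(10), P1:I, P2:I, P3:I | bus: BusRdX
[9] P3: load  L3 | P0:S(10), P1:I, P2:I, P3:S(10) | bus: BusRd,Flush
[10] P3: load  L3 | P0:S(10), P1:I, P2:I, P3:S(10) | bus: none
[11] P2: load  L5 | P0:I, P1:I, P2:S(90), P3:I | bus: BusRd
[12] P1: store L2 := 37 | P0:I, P1:M(37), P2:I, P3:I | bus: BusRdX
[13] P2: load  L7 | P0:I, P1:I, P2:S(10), P3:I | bus: BusRd
[14] P0: store L3 := 70 | P0:M(70), P1:I, P2:I, P3:I | bus: BusRdX
[15] P1: load  L0 | P0:I, P1:S(2), P2:S(2), P3:I | bus: BusRd,Flush
[16] P1: load  L3 | P0:S(70), P1:S(70), P2:I, P3:I | bus: BusRd,Flush
[17] P3: load  L6 | P0:S(25), P1:I, P2:I, P3:S(25) | bus: BusRd,Flush
[18] P0: load  L3 | P0:S(70), P1:S(70), P2:I, P3:I | bus: none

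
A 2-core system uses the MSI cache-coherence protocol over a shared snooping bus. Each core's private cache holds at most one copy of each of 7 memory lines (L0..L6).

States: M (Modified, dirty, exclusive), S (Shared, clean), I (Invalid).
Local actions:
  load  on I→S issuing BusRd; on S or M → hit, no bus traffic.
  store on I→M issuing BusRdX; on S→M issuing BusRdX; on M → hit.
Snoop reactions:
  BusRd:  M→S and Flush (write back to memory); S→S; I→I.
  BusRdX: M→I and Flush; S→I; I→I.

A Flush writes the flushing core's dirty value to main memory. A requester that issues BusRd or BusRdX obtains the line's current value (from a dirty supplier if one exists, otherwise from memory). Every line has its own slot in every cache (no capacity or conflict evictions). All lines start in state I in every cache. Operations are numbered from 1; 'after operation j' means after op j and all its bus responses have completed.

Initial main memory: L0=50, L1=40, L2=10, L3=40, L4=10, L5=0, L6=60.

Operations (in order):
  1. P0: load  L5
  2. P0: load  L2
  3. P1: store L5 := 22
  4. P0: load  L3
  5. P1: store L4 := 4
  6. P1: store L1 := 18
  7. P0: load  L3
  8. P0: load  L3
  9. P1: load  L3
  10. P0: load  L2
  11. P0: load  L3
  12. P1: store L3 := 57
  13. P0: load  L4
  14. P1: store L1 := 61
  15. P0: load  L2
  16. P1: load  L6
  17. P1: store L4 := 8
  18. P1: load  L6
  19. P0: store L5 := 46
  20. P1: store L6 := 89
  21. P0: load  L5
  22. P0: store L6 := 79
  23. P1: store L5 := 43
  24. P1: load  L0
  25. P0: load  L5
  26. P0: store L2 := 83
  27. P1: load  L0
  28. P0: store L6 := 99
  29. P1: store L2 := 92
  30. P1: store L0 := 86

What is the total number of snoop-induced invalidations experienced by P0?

invalidations = 5

step 1: P0: load  L5  ⟶  SI  (L5)  txn=BusRd  M[L5]=0
step 2: P0: load  L2  ⟶  SI  (L2)  txn=BusRd  M[L2]=10
step 3: P1: store L5 := 22  ⟶  IM  (L5)  txn=BusRdX  M[L5]=0
step 4: P0: load  L3  ⟶  SI  (L3)  txn=BusRd  M[L3]=40
step 5: P1: store L4 := 4  ⟶  IM  (L4)  txn=BusRdX  M[L4]=10
step 6: P1: store L1 := 18  ⟶  IM  (L1)  txn=BusRdX  M[L1]=40
step 7: P0: load  L3  ⟶  SI  (L3)  txn=∅  M[L3]=40
step 8: P0: load  L3  ⟶  SI  (L3)  txn=∅  M[L3]=40
step 9: P1: load  L3  ⟶  SS  (L3)  txn=BusRd  M[L3]=40
step 10: P0: load  L2  ⟶  SI  (L2)  txn=∅  M[L2]=10
step 11: P0: load  L3  ⟶  SS  (L3)  txn=∅  M[L3]=40
step 12: P1: store L3 := 57  ⟶  IM  (L3)  txn=BusRdX  M[L3]=40
step 13: P0: load  L4  ⟶  SS  (L4)  txn=BusRd+Flush  M[L4]=4
step 14: P1: store L1 := 61  ⟶  IM  (L1)  txn=∅  M[L1]=40
step 15: P0: load  L2  ⟶  SI  (L2)  txn=∅  M[L2]=10
step 16: P1: load  L6  ⟶  IS  (L6)  txn=BusRd  M[L6]=60
step 17: P1: store L4 := 8  ⟶  IM  (L4)  txn=BusRdX  M[L4]=4
step 18: P1: load  L6  ⟶  IS  (L6)  txn=∅  M[L6]=60
step 19: P0: store L5 := 46  ⟶  MI  (L5)  txn=BusRdX+Flush  M[L5]=22
step 20: P1: store L6 := 89  ⟶  IM  (L6)  txn=BusRdX  M[L6]=60
step 21: P0: load  L5  ⟶  MI  (L5)  txn=∅  M[L5]=22
step 22: P0: store L6 := 79  ⟶  MI  (L6)  txn=BusRdX+Flush  M[L6]=89
step 23: P1: store L5 := 43  ⟶  IM  (L5)  txn=BusRdX+Flush  M[L5]=46
step 24: P1: load  L0  ⟶  IS  (L0)  txn=BusRd  M[L0]=50
step 25: P0: load  L5  ⟶  SS  (L5)  txn=BusRd+Flush  M[L5]=43
step 26: P0: store L2 := 83  ⟶  MI  (L2)  txn=BusRdX  M[L2]=10
step 27: P1: load  L0  ⟶  IS  (L0)  txn=∅  M[L0]=50
step 28: P0: store L6 := 99  ⟶  MI  (L6)  txn=∅  M[L6]=89
step 29: P1: store L2 := 92  ⟶  IM  (L2)  txn=BusRdX+Flush  M[L2]=83
step 30: P1: store L0 := 86  ⟶  IM  (L0)  txn=BusRdX  M[L0]=50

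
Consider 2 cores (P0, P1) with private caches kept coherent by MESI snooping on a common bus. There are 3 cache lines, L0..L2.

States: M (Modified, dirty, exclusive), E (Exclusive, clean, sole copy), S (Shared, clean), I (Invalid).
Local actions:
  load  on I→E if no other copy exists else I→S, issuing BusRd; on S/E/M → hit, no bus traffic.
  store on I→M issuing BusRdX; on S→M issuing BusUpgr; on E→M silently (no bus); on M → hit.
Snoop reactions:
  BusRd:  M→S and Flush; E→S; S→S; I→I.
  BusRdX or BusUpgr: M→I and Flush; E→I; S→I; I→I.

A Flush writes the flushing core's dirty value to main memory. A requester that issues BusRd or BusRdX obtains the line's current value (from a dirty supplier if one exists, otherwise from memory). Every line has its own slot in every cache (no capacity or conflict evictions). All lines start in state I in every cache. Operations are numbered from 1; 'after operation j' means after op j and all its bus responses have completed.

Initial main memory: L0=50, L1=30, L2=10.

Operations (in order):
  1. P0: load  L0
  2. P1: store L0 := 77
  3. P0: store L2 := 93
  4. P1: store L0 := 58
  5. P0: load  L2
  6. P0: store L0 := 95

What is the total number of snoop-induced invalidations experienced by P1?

invalidations = 1

step 1: P0: load  L0  ⟶  EI  (L0)  txn=BusRd  M[L0]=50
step 2: P1: store L0 := 77  ⟶  IM  (L0)  txn=BusRdX  M[L0]=50
step 3: P0: store L2 := 93  ⟶  MI  (L2)  txn=BusRdX  M[L2]=10
step 4: P1: store L0 := 58  ⟶  IM  (L0)  txn=∅  M[L0]=50
step 5: P0: load  L2  ⟶  MI  (L2)  txn=∅  M[L2]=10
step 6: P0: store L0 := 95  ⟶  MI  (L0)  txn=BusRdX+Flush  M[L0]=58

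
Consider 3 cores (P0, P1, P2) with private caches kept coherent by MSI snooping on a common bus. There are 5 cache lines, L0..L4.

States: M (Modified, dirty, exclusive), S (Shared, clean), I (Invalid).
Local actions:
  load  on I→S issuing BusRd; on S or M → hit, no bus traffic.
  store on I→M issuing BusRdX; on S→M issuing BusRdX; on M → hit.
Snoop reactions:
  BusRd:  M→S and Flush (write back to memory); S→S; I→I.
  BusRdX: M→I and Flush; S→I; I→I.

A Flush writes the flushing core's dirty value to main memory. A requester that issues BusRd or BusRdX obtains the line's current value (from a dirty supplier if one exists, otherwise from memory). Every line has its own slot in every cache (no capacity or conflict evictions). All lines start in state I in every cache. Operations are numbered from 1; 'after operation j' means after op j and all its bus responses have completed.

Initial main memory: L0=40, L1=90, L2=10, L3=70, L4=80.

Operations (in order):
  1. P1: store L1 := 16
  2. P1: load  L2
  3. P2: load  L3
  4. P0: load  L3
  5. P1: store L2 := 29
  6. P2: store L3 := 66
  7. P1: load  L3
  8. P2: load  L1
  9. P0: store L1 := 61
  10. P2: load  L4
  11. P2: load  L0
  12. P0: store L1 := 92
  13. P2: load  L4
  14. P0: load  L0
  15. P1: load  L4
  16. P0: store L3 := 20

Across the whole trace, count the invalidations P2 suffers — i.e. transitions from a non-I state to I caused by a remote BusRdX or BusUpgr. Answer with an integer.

invalidations = 2

[1] P1: store L1 := 16 | P0:I, P1:M(16), P2:I | bus: BusRdX
[2] P1: load  L2 | P0:I, P1:S(10), P2:I | bus: BusRd
[3] P2: load  L3 | P0:I, P1:I, P2:S(70) | bus: BusRd
[4] P0: load  L3 | P0:S(70), P1:I, P2:S(70) | bus: BusRd
[5] P1: store L2 := 29 | P0:I, P1:M(29), P2:I | bus: BusRdX
[6] P2: store L3 := 66 | P0:I, P1:I, P2:M(66) | bus: BusRdX
[7] P1: load  L3 | P0:I, P1:S(66), P2:S(66) | bus: BusRd,Flush
[8] P2: load  L1 | P0:I, P1:S(16), P2:S(16) | bus: BusRd,Flush
[9] P0: store L1 := 61 | P0:M(61), P1:I, P2:I | bus: BusRdX
[10] P2: load  L4 | P0:I, P1:I, P2:S(80) | bus: BusRd
[11] P2: load  L0 | P0:I, P1:I, P2:S(40) | bus: BusRd
[12] P0: store L1 := 92 | P0:M(92), P1:I, P2:I | bus: none
[13] P2: load  L4 | P0:I, P1:I, P2:S(80) | bus: none
[14] P0: load  L0 | P0:S(40), P1:I, P2:S(40) | bus: BusRd
[15] P1: load  L4 | P0:I, P1:S(80), P2:S(80) | bus: BusRd
[16] P0: store L3 := 20 | P0:M(20), P1:I, P2:I | bus: BusRdX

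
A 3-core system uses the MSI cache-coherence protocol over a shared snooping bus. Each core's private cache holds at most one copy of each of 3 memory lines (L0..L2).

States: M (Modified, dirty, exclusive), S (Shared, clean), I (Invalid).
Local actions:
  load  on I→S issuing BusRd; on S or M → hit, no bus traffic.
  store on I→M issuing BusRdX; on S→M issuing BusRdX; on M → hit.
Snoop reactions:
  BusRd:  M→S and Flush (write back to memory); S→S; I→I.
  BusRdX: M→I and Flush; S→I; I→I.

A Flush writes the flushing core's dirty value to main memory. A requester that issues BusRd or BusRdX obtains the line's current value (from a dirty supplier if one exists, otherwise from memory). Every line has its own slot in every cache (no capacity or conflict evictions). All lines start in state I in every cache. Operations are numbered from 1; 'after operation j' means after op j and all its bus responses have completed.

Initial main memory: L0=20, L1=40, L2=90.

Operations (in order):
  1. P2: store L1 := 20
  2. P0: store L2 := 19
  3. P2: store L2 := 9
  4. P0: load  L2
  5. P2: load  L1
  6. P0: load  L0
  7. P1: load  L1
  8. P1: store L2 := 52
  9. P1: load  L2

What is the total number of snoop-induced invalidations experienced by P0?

invalidations = 2

[1] P2: store L1 := 20 | P0:I, P1:I, P2:M(20) | bus: BusRdX
[2] P0: store L2 := 19 | P0:M(19), P1:I, P2:I | bus: BusRdX
[3] P2: store L2 := 9 | P0:I, P1:I, P2:M(9) | bus: BusRdX,Flush
[4] P0: load  L2 | P0:S(9), P1:I, P2:S(9) | bus: BusRd,Flush
[5] P2: load  L1 | P0:I, P1:I, P2:M(20) | bus: none
[6] P0: load  L0 | P0:S(20), P1:I, P2:I | bus: BusRd
[7] P1: load  L1 | P0:I, P1:S(20), P2:S(20) | bus: BusRd,Flush
[8] P1: store L2 := 52 | P0:I, P1:M(52), P2:I | bus: BusRdX
[9] P1: load  L2 | P0:I, P1:M(52), P2:I | bus: none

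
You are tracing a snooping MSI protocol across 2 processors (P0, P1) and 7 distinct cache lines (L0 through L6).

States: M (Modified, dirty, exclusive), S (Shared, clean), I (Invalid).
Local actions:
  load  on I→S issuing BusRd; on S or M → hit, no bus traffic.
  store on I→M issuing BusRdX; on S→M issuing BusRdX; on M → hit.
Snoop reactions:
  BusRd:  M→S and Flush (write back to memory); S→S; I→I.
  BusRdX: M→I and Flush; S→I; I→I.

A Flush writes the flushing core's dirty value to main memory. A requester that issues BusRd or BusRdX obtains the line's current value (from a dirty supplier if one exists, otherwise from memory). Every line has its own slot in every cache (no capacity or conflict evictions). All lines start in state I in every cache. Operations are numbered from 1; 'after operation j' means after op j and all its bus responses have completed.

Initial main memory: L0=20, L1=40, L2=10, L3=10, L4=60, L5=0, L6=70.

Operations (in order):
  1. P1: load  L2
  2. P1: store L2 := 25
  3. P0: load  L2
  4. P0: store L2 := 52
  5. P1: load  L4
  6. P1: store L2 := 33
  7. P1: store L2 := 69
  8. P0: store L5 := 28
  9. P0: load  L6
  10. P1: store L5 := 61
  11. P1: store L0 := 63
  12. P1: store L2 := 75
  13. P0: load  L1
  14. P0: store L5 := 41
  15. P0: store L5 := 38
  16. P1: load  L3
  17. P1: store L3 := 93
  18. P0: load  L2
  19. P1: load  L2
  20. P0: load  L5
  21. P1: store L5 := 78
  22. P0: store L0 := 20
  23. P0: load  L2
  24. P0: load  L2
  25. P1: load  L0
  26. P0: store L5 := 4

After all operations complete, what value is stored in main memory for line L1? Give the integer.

  op1 P1: load  L2 → I/S on L2; bus BusRd; mem=10
  op2 P1: store L2 := 25 → I/M on L2; bus BusRdX; mem=10
  op3 P0: load  L2 → S/S on L2; bus BusRd Flush; mem=25
  op4 P0: store L2 := 52 → M/I on L2; bus BusRdX; mem=25
  op5 P1: load  L4 → I/S on L4; bus BusRd; mem=60
  op6 P1: store L2 := 33 → I/M on L2; bus BusRdX Flush; mem=52
  op7 P1: store L2 := 69 → I/M on L2; bus (none); mem=52
  op8 P0: store L5 := 28 → M/I on L5; bus BusRdX; mem=0
  op9 P0: load  L6 → S/I on L6; bus BusRd; mem=70
  op10 P1: store L5 := 61 → I/M on L5; bus BusRdX Flush; mem=28
  op11 P1: store L0 := 63 → I/M on L0; bus BusRdX; mem=20
  op12 P1: store L2 := 75 → I/M on L2; bus (none); mem=52
  op13 P0: load  L1 → S/I on L1; bus BusRd; mem=40
  op14 P0: store L5 := 41 → M/I on L5; bus BusRdX Flush; mem=61
  op15 P0: store L5 := 38 → M/I on L5; bus (none); mem=61
  op16 P1: load  L3 → I/S on L3; bus BusRd; mem=10
  op17 P1: store L3 := 93 → I/M on L3; bus BusRdX; mem=10
  op18 P0: load  L2 → S/S on L2; bus BusRd Flush; mem=75
  op19 P1: load  L2 → S/S on L2; bus (none); mem=75
  op20 P0: load  L5 → M/I on L5; bus (none); mem=61
  op21 P1: store L5 := 78 → I/M on L5; bus BusRdX Flush; mem=38
  op22 P0: store L0 := 20 → M/I on L0; bus BusRdX Flush; mem=63
  op23 P0: load  L2 → S/S on L2; bus (none); mem=75
  op24 P0: load  L2 → S/S on L2; bus (none); mem=75
  op25 P1: load  L0 → S/S on L0; bus BusRd Flush; mem=20
  op26 P0: store L5 := 4 → M/I on L5; bus BusRdX Flush; mem=78

memory[L1] = 40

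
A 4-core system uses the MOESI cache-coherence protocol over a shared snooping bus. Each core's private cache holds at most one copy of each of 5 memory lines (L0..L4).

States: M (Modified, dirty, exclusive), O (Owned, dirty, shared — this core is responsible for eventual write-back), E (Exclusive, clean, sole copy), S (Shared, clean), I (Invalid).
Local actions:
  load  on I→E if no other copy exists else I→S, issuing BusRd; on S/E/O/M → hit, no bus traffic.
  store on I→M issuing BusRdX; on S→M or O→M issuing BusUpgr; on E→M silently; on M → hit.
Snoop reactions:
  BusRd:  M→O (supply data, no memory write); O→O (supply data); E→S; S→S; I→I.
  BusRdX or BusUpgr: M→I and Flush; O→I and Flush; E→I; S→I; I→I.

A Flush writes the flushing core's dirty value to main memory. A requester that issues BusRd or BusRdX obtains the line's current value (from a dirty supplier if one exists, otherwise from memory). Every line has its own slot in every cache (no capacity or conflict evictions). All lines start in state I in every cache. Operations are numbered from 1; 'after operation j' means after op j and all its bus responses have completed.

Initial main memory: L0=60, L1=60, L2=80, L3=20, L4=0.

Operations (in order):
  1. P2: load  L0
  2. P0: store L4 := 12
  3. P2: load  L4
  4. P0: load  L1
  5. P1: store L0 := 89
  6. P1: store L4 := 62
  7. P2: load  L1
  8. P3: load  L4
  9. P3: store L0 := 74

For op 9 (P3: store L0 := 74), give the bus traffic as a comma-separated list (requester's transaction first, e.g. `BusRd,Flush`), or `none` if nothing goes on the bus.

1. P2: load  L0  bus=[BusRd]  L0: P0=I P1=I P2=E P3=I  mem[L0]=60
2. P0: store L4 := 12  bus=[BusRdX]  L4: P0=M P1=I P2=I P3=I  mem[L4]=0
3. P2: load  L4  bus=[BusRd]  L4: P0=O P1=I P2=S P3=I  mem[L4]=0
4. P0: load  L1  bus=[BusRd]  L1: P0=E P1=I P2=I P3=I  mem[L1]=60
5. P1: store L0 := 89  bus=[BusRdX]  L0: P0=I P1=M P2=I P3=I  mem[L0]=60
6. P1: store L4 := 62  bus=[BusRdX,Flush]  L4: P0=I P1=M P2=I P3=I  mem[L4]=12
7. P2: load  L1  bus=[BusRd]  L1: P0=S P1=I P2=S P3=I  mem[L1]=60
8. P3: load  L4  bus=[BusRd]  L4: P0=I P1=O P2=I P3=S  mem[L4]=12
9. P3: store L0 := 74  bus=[BusRdX,Flush]  L0: P0=I P1=I P2=I P3=M  mem[L0]=89

bus = BusRdX,Flush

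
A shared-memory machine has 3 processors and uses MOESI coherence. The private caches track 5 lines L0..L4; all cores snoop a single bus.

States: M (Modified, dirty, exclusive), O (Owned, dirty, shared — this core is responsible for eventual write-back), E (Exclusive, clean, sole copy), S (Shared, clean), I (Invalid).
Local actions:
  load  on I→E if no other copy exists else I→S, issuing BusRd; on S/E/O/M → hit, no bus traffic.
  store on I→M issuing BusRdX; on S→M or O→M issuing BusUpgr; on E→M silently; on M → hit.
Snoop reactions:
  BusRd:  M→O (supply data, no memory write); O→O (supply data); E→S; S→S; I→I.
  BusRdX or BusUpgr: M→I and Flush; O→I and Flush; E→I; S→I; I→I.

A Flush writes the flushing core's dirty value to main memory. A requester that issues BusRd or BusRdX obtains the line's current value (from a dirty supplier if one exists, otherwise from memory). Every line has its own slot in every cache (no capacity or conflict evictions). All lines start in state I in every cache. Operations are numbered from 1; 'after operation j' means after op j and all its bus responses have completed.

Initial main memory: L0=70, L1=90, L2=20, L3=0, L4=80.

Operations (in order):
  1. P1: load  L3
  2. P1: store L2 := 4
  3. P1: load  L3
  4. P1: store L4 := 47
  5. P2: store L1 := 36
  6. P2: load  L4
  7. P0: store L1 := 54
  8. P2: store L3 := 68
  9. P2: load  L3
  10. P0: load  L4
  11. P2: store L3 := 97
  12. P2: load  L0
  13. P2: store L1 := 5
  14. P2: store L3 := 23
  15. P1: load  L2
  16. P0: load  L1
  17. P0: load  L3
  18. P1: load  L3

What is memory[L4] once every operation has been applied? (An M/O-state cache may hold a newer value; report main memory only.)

step 1: P1: load  L3  ⟶  IEI  (L3)  txn=BusRd  M[L3]=0
step 2: P1: store L2 := 4  ⟶  IMI  (L2)  txn=BusRdX  M[L2]=20
step 3: P1: load  L3  ⟶  IEI  (L3)  txn=∅  M[L3]=0
step 4: P1: store L4 := 47  ⟶  IMI  (L4)  txn=BusRdX  M[L4]=80
step 5: P2: store L1 := 36  ⟶  IIM  (L1)  txn=BusRdX  M[L1]=90
step 6: P2: load  L4  ⟶  IOS  (L4)  txn=BusRd  M[L4]=80
step 7: P0: store L1 := 54  ⟶  MII  (L1)  txn=BusRdX+Flush  M[L1]=36
step 8: P2: store L3 := 68  ⟶  IIM  (L3)  txn=BusRdX  M[L3]=0
step 9: P2: load  L3  ⟶  IIM  (L3)  txn=∅  M[L3]=0
step 10: P0: load  L4  ⟶  SOS  (L4)  txn=BusRd  M[L4]=80
step 11: P2: store L3 := 97  ⟶  IIM  (L3)  txn=∅  M[L3]=0
step 12: P2: load  L0  ⟶  IIE  (L0)  txn=BusRd  M[L0]=70
step 13: P2: store L1 := 5  ⟶  IIM  (L1)  txn=BusRdX+Flush  M[L1]=54
step 14: P2: store L3 := 23  ⟶  IIM  (L3)  txn=∅  M[L3]=0
step 15: P1: load  L2  ⟶  IMI  (L2)  txn=∅  M[L2]=20
step 16: P0: load  L1  ⟶  SIO  (L1)  txn=BusRd  M[L1]=54
step 17: P0: load  L3  ⟶  SIO  (L3)  txn=BusRd  M[L3]=0
step 18: P1: load  L3  ⟶  SSO  (L3)  txn=BusRd  M[L3]=0

memory[L4] = 80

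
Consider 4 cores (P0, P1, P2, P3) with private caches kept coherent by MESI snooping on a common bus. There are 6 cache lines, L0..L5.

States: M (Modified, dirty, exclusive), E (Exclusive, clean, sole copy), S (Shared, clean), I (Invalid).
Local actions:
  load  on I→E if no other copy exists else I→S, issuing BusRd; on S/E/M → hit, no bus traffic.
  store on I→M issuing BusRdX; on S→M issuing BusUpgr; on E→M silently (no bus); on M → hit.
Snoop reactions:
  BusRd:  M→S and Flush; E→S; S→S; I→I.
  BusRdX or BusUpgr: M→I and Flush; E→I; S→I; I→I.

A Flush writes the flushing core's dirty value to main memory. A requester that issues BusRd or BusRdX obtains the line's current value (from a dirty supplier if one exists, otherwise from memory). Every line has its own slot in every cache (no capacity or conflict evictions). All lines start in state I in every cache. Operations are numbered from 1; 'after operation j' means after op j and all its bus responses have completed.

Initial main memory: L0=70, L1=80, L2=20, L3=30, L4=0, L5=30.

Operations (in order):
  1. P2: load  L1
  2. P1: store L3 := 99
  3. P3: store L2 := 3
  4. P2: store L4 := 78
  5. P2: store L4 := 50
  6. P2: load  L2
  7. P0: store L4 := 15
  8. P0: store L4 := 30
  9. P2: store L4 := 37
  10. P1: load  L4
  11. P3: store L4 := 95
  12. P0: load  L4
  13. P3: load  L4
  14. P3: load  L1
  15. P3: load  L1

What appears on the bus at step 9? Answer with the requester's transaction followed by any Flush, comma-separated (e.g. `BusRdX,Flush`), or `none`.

  op1 P2: load  L1 → I/I/E/I on L1; bus BusRd; mem=80
  op2 P1: store L3 := 99 → I/M/I/I on L3; bus BusRdX; mem=30
  op3 P3: store L2 := 3 → I/I/I/M on L2; bus BusRdX; mem=20
  op4 P2: store L4 := 78 → I/I/M/I on L4; bus BusRdX; mem=0
  op5 P2: store L4 := 50 → I/I/M/I on L4; bus (none); mem=0
  op6 P2: load  L2 → I/I/S/S on L2; bus BusRd Flush; mem=3
  op7 P0: store L4 := 15 → M/I/I/I on L4; bus BusRdX Flush; mem=50
  op8 P0: store L4 := 30 → M/I/I/I on L4; bus (none); mem=50
  op9 P2: store L4 := 37 → I/I/M/I on L4; bus BusRdX Flush; mem=30
  op10 P1: load  L4 → I/S/S/I on L4; bus BusRd Flush; mem=37
  op11 P3: store L4 := 95 → I/I/I/M on L4; bus BusRdX; mem=37
  op12 P0: load  L4 → S/I/I/S on L4; bus BusRd Flush; mem=95
  op13 P3: load  L4 → S/I/I/S on L4; bus (none); mem=95
  op14 P3: load  L1 → I/I/S/S on L1; bus BusRd; mem=80
  op15 P3: load  L1 → I/I/S/S on L1; bus (none); mem=80

bus = BusRdX,Flush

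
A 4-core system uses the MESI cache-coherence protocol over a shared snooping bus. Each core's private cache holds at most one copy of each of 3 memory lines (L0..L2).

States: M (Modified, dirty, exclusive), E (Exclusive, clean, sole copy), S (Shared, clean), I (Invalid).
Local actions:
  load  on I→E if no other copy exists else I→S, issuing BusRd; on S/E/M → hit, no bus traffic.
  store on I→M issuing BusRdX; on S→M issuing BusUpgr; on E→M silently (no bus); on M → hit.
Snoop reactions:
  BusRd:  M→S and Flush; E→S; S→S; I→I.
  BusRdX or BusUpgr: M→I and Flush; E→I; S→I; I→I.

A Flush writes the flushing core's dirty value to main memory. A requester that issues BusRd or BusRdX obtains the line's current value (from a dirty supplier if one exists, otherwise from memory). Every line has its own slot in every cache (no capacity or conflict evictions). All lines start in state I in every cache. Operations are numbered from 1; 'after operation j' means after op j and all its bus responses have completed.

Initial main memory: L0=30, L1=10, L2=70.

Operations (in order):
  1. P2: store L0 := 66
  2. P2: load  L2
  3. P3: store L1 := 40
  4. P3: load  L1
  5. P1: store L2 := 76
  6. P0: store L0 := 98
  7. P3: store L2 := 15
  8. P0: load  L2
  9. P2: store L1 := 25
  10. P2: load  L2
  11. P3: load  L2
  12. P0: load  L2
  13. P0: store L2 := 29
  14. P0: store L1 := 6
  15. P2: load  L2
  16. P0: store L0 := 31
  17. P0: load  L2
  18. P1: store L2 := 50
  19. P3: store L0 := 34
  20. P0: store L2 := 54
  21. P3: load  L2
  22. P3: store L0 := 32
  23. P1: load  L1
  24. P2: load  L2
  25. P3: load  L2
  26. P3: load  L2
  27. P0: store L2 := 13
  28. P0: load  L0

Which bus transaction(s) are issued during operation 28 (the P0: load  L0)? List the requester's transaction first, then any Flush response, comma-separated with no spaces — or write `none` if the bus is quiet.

bus = BusRd,Flush

  op1 P2: store L0 := 66 → I/I/M/I on L0; bus BusRdX; mem=30
  op2 P2: load  L2 → I/I/E/I on L2; bus BusRd; mem=70
  op3 P3: store L1 := 40 → I/I/I/M on L1; bus BusRdX; mem=10
  op4 P3: load  L1 → I/I/I/M on L1; bus (none); mem=10
  op5 P1: store L2 := 76 → I/M/I/I on L2; bus BusRdX; mem=70
  op6 P0: store L0 := 98 → M/I/I/I on L0; bus BusRdX Flush; mem=66
  op7 P3: store L2 := 15 → I/I/I/M on L2; bus BusRdX Flush; mem=76
  op8 P0: load  L2 → S/I/I/S on L2; bus BusRd Flush; mem=15
  op9 P2: store L1 := 25 → I/I/M/I on L1; bus BusRdX Flush; mem=40
  op10 P2: load  L2 → S/I/S/S on L2; bus BusRd; mem=15
  op11 P3: load  L2 → S/I/S/S on L2; bus (none); mem=15
  op12 P0: load  L2 → S/I/S/S on L2; bus (none); mem=15
  op13 P0: store L2 := 29 → M/I/I/I on L2; bus BusUpgr; mem=15
  op14 P0: store L1 := 6 → M/I/I/I on L1; bus BusRdX Flush; mem=25
  op15 P2: load  L2 → S/I/S/I on L2; bus BusRd Flush; mem=29
  op16 P0: store L0 := 31 → M/I/I/I on L0; bus (none); mem=66
  op17 P0: load  L2 → S/I/S/I on L2; bus (none); mem=29
  op18 P1: store L2 := 50 → I/M/I/I on L2; bus BusRdX; mem=29
  op19 P3: store L0 := 34 → I/I/I/M on L0; bus BusRdX Flush; mem=31
  op20 P0: store L2 := 54 → M/I/I/I on L2; bus BusRdX Flush; mem=50
  op21 P3: load  L2 → S/I/I/S on L2; bus BusRd Flush; mem=54
  op22 P3: store L0 := 32 → I/I/I/M on L0; bus (none); mem=31
  op23 P1: load  L1 → S/S/I/I on L1; bus BusRd Flush; mem=6
  op24 P2: load  L2 → S/I/S/S on L2; bus BusRd; mem=54
  op25 P3: load  L2 → S/I/S/S on L2; bus (none); mem=54
  op26 P3: load  L2 → S/I/S/S on L2; bus (none); mem=54
  op27 P0: store L2 := 13 → M/I/I/I on L2; bus BusUpgr; mem=54
  op28 P0: load  L0 → S/I/I/S on L0; bus BusRd Flush; mem=32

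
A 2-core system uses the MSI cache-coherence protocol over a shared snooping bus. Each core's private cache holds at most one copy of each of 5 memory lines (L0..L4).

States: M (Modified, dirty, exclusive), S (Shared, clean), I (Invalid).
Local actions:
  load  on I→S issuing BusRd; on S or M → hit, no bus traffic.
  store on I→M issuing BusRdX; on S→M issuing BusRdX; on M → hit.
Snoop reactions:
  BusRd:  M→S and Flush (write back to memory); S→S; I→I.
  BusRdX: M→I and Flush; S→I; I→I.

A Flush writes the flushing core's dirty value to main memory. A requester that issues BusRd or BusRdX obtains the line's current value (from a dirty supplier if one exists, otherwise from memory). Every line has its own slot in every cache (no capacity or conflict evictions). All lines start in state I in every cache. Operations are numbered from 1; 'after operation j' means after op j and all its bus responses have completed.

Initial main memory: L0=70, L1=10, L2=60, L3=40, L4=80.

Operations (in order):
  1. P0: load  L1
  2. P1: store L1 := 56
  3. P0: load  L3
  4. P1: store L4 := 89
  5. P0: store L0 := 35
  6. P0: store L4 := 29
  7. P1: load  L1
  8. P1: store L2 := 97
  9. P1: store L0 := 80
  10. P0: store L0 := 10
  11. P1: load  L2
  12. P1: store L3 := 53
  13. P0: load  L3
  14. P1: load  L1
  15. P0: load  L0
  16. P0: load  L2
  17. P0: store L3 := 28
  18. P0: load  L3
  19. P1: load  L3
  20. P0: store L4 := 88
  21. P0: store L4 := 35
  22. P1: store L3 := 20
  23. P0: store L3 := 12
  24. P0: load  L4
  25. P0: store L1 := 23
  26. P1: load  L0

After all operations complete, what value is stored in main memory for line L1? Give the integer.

1. P0: load  L1  bus=[BusRd]  L1: P0=S P1=I  mem[L1]=10
2. P1: store L1 := 56  bus=[BusRdX]  L1: P0=I P1=M  mem[L1]=10
3. P0: load  L3  bus=[BusRd]  L3: P0=S P1=I  mem[L3]=40
4. P1: store L4 := 89  bus=[BusRdX]  L4: P0=I P1=M  mem[L4]=80
5. P0: store L0 := 35  bus=[BusRdX]  L0: P0=M P1=I  mem[L0]=70
6. P0: store L4 := 29  bus=[BusRdX,Flush]  L4: P0=M P1=I  mem[L4]=89
7. P1: load  L1  bus=[-]  L1: P0=I P1=M  mem[L1]=10
8. P1: store L2 := 97  bus=[BusRdX]  L2: P0=I P1=M  mem[L2]=60
9. P1: store L0 := 80  bus=[BusRdX,Flush]  L0: P0=I P1=M  mem[L0]=35
10. P0: store L0 := 10  bus=[BusRdX,Flush]  L0: P0=M P1=I  mem[L0]=80
11. P1: load  L2  bus=[-]  L2: P0=I P1=M  mem[L2]=60
12. P1: store L3 := 53  bus=[BusRdX]  L3: P0=I P1=M  mem[L3]=40
13. P0: load  L3  bus=[BusRd,Flush]  L3: P0=S P1=S  mem[L3]=53
14. P1: load  L1  bus=[-]  L1: P0=I P1=M  mem[L1]=10
15. P0: load  L0  bus=[-]  L0: P0=M P1=I  mem[L0]=80
16. P0: load  L2  bus=[BusRd,Flush]  L2: P0=S P1=S  mem[L2]=97
17. P0: store L3 := 28  bus=[BusRdX]  L3: P0=M P1=I  mem[L3]=53
18. P0: load  L3  bus=[-]  L3: P0=M P1=I  mem[L3]=53
19. P1: load  L3  bus=[BusRd,Flush]  L3: P0=S P1=S  mem[L3]=28
20. P0: store L4 := 88  bus=[-]  L4: P0=M P1=I  mem[L4]=89
21. P0: store L4 := 35  bus=[-]  L4: P0=M P1=I  mem[L4]=89
22. P1: store L3 := 20  bus=[BusRdX]  L3: P0=I P1=M  mem[L3]=28
23. P0: store L3 := 12  bus=[BusRdX,Flush]  L3: P0=M P1=I  mem[L3]=20
24. P0: load  L4  bus=[-]  L4: P0=M P1=I  mem[L4]=89
25. P0: store L1 := 23  bus=[BusRdX,Flush]  L1: P0=M P1=I  mem[L1]=56
26. P1: load  L0  bus=[BusRd,Flush]  L0: P0=S P1=S  mem[L0]=10

memory[L1] = 56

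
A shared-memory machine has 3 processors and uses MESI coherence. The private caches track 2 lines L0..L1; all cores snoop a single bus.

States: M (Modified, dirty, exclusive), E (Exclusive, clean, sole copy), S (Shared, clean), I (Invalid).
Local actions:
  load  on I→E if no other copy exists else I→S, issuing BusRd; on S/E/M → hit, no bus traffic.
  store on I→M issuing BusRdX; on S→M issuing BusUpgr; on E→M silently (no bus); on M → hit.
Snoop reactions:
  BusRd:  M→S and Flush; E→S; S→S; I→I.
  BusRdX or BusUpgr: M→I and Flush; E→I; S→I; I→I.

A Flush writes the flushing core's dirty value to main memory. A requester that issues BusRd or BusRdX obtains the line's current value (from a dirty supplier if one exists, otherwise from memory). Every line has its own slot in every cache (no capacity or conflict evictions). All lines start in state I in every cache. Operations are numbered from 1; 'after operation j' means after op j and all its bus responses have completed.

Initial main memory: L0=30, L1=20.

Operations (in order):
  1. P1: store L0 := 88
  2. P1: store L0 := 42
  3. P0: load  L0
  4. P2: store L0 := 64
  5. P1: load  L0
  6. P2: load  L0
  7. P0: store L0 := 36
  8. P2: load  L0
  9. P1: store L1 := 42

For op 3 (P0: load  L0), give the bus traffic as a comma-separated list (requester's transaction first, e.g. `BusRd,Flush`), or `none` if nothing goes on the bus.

[1] P1: store L0 := 88 | P0:I, P1:M(88), P2:I | bus: BusRdX
[2] P1: store L0 := 42 | P0:I, P1:M(42), P2:I | bus: none
[3] P0: load  L0 | P0:S(42), P1:S(42), P2:I | bus: BusRd,Flush
[4] P2: store L0 := 64 | P0:I, P1:I, P2:M(64) | bus: BusRdX
[5] P1: load  L0 | P0:I, P1:S(64), P2:S(64) | bus: BusRd,Flush
[6] P2: load  L0 | P0:I, P1:S(64), P2:S(64) | bus: none
[7] P0: store L0 := 36 | P0:M(36), P1:I, P2:I | bus: BusRdX
[8] P2: load  L0 | P0:S(36), P1:I, P2:S(36) | bus: BusRd,Flush
[9] P1: store L1 := 42 | P0:I, P1:M(42), P2:I | bus: BusRdX

bus = BusRd,Flush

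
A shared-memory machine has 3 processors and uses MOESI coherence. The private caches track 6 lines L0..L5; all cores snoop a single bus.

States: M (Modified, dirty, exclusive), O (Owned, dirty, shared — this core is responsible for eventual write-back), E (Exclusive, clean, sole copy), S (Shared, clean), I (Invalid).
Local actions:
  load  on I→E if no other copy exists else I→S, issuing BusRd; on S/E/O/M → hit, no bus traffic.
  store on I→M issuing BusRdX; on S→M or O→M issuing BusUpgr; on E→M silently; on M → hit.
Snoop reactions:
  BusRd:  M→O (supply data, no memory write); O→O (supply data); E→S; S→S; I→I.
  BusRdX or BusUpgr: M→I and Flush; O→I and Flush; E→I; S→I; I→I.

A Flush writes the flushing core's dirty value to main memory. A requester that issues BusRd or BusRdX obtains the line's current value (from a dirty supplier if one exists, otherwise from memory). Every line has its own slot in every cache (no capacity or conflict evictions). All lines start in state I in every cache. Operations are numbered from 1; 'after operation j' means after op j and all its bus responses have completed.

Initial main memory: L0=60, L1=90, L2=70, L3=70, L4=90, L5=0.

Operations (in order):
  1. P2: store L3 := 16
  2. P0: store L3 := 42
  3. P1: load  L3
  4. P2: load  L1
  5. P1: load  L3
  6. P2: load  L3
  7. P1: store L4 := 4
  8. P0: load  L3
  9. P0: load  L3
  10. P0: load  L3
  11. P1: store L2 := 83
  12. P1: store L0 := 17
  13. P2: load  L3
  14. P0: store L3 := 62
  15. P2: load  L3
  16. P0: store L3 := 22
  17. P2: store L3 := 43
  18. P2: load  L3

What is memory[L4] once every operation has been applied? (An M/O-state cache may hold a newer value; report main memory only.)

memory[L4] = 90

[1] P2: store L3 := 16 | P0:I, P1:I, P2:M(16) | bus: BusRdX
[2] P0: store L3 := 42 | P0:M(42), P1:I, P2:I | bus: BusRdX,Flush
[3] P1: load  L3 | P0:O(42), P1:S(42), P2:I | bus: BusRd
[4] P2: load  L1 | P0:I, P1:I, P2:E(90) | bus: BusRd
[5] P1: load  L3 | P0:O(42), P1:S(42), P2:I | bus: none
[6] P2: load  L3 | P0:O(42), P1:S(42), P2:S(42) | bus: BusRd
[7] P1: store L4 := 4 | P0:I, P1:M(4), P2:I | bus: BusRdX
[8] P0: load  L3 | P0:O(42), P1:S(42), P2:S(42) | bus: none
[9] P0: load  L3 | P0:O(42), P1:S(42), P2:S(42) | bus: none
[10] P0: load  L3 | P0:O(42), P1:S(42), P2:S(42) | bus: none
[11] P1: store L2 := 83 | P0:I, P1:M(83), P2:I | bus: BusRdX
[12] P1: store L0 := 17 | P0:I, P1:M(17), P2:I | bus: BusRdX
[13] P2: load  L3 | P0:O(42), P1:S(42), P2:S(42) | bus: none
[14] P0: store L3 := 62 | P0:M(62), P1:I, P2:I | bus: BusUpgr
[15] P2: load  L3 | P0:O(62), P1:I, P2:S(62) | bus: BusRd
[16] P0: store L3 := 22 | P0:M(22), P1:I, P2:I | bus: BusUpgr
[17] P2: store L3 := 43 | P0:I, P1:I, P2:M(43) | bus: BusRdX,Flush
[18] P2: load  L3 | P0:I, P1:I, P2:M(43) | bus: none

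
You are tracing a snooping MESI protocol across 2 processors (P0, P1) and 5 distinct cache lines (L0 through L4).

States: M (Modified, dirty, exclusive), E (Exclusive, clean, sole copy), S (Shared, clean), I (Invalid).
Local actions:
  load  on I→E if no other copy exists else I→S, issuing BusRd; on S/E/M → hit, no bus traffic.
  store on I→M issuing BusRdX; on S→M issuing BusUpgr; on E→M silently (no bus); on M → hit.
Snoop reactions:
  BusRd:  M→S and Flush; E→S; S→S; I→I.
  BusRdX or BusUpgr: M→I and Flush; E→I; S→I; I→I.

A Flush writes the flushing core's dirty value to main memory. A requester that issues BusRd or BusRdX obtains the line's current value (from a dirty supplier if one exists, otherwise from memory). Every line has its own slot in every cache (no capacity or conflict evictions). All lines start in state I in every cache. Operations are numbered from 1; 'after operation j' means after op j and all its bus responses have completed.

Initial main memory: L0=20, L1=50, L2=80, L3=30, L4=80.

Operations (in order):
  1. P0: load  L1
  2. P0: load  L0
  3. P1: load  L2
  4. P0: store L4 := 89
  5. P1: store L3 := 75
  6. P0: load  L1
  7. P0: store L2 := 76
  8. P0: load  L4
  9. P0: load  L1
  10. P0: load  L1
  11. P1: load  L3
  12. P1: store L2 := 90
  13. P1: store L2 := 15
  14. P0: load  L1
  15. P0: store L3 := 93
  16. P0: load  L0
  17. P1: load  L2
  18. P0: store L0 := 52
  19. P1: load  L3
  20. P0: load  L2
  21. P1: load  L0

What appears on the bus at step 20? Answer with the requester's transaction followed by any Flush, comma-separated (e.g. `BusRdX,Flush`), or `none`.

bus = BusRd,Flush

1. P0: load  L1  bus=[BusRd]  L1: P0=E P1=I  mem[L1]=50
2. P0: load  L0  bus=[BusRd]  L0: P0=E P1=I  mem[L0]=20
3. P1: load  L2  bus=[BusRd]  L2: P0=I P1=E  mem[L2]=80
4. P0: store L4 := 89  bus=[BusRdX]  L4: P0=M P1=I  mem[L4]=80
5. P1: store L3 := 75  bus=[BusRdX]  L3: P0=I P1=M  mem[L3]=30
6. P0: load  L1  bus=[-]  L1: P0=E P1=I  mem[L1]=50
7. P0: store L2 := 76  bus=[BusRdX]  L2: P0=M P1=I  mem[L2]=80
8. P0: load  L4  bus=[-]  L4: P0=M P1=I  mem[L4]=80
9. P0: load  L1  bus=[-]  L1: P0=E P1=I  mem[L1]=50
10. P0: load  L1  bus=[-]  L1: P0=E P1=I  mem[L1]=50
11. P1: load  L3  bus=[-]  L3: P0=I P1=M  mem[L3]=30
12. P1: store L2 := 90  bus=[BusRdX,Flush]  L2: P0=I P1=M  mem[L2]=76
13. P1: store L2 := 15  bus=[-]  L2: P0=I P1=M  mem[L2]=76
14. P0: load  L1  bus=[-]  L1: P0=E P1=I  mem[L1]=50
15. P0: store L3 := 93  bus=[BusRdX,Flush]  L3: P0=M P1=I  mem[L3]=75
16. P0: load  L0  bus=[-]  L0: P0=E P1=I  mem[L0]=20
17. P1: load  L2  bus=[-]  L2: P0=I P1=M  mem[L2]=76
18. P0: store L0 := 52  bus=[-]  L0: P0=M P1=I  mem[L0]=20
19. P1: load  L3  bus=[BusRd,Flush]  L3: P0=S P1=S  mem[L3]=93
20. P0: load  L2  bus=[BusRd,Flush]  L2: P0=S P1=S  mem[L2]=15
21. P1: load  L0  bus=[BusRd,Flush]  L0: P0=S P1=S  mem[L0]=52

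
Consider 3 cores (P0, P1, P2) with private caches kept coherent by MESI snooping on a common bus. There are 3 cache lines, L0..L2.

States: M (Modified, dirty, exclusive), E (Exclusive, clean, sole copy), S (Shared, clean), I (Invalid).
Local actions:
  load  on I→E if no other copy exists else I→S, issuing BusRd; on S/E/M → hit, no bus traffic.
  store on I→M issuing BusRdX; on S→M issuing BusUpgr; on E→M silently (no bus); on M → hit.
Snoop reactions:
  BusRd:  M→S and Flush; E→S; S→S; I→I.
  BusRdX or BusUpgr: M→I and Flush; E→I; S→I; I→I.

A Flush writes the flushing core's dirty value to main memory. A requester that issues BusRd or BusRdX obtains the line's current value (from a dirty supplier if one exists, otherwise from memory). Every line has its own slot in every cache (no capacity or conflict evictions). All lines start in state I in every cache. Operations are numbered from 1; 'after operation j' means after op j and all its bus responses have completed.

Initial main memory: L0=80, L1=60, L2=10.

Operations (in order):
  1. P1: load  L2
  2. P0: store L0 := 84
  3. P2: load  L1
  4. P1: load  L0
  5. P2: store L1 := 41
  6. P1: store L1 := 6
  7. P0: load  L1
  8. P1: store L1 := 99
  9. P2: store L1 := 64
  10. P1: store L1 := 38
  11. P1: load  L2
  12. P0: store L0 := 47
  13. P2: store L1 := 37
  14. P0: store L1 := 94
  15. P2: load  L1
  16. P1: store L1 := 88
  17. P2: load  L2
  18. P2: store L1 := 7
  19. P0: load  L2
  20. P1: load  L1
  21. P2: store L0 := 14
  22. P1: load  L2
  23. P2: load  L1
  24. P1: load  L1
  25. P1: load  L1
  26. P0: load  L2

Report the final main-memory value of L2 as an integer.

  op1 P1: load  L2 → I/E/I on L2; bus BusRd; mem=10
  op2 P0: store L0 := 84 → M/I/I on L0; bus BusRdX; mem=80
  op3 P2: load  L1 → I/I/E on L1; bus BusRd; mem=60
  op4 P1: load  L0 → S/S/I on L0; bus BusRd Flush; mem=84
  op5 P2: store L1 := 41 → I/I/M on L1; bus (none); mem=60
  op6 P1: store L1 := 6 → I/M/I on L1; bus BusRdX Flush; mem=41
  op7 P0: load  L1 → S/S/I on L1; bus BusRd Flush; mem=6
  op8 P1: store L1 := 99 → I/M/I on L1; bus BusUpgr; mem=6
  op9 P2: store L1 := 64 → I/I/M on L1; bus BusRdX Flush; mem=99
  op10 P1: store L1 := 38 → I/M/I on L1; bus BusRdX Flush; mem=64
  op11 P1: load  L2 → I/E/I on L2; bus (none); mem=10
  op12 P0: store L0 := 47 → M/I/I on L0; bus BusUpgr; mem=84
  op13 P2: store L1 := 37 → I/I/M on L1; bus BusRdX Flush; mem=38
  op14 P0: store L1 := 94 → M/I/I on L1; bus BusRdX Flush; mem=37
  op15 P2: load  L1 → S/I/S on L1; bus BusRd Flush; mem=94
  op16 P1: store L1 := 88 → I/M/I on L1; bus BusRdX; mem=94
  op17 P2: load  L2 → I/S/S on L2; bus BusRd; mem=10
  op18 P2: store L1 := 7 → I/I/M on L1; bus BusRdX Flush; mem=88
  op19 P0: load  L2 → S/S/S on L2; bus BusRd; mem=10
  op20 P1: load  L1 → I/S/S on L1; bus BusRd Flush; mem=7
  op21 P2: store L0 := 14 → I/I/M on L0; bus BusRdX Flush; mem=47
  op22 P1: load  L2 → S/S/S on L2; bus (none); mem=10
  op23 P2: load  L1 → I/S/S on L1; bus (none); mem=7
  op24 P1: load  L1 → I/S/S on L1; bus (none); mem=7
  op25 P1: load  L1 → I/S/S on L1; bus (none); mem=7
  op26 P0: load  L2 → S/S/S on L2; bus (none); mem=10

memory[L2] = 10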